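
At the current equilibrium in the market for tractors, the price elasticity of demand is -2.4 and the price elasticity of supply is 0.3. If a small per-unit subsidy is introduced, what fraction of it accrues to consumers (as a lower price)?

For a small subsidy around the equilibrium, the benefit split depends on the relative slopes, which at a point are proportional to the elasticities.
Buyer share = εs/(εs + |εd|) = 0.3/(0.3 + 2.4) = 1/9; seller share = |εd|/(εs + |εd|) = 8/9.

Consumer share = 1/9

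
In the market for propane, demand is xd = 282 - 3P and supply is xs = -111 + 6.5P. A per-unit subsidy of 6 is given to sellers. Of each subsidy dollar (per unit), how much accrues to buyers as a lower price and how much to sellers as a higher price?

Buyers gain 78/19 per unit; sellers gain 36/19 per unit

Pre-subsidy: 282 - 3P = -111 + 6.5P gives P* = 786/19, x* = 3000/19.
With the subsidy, sellers receive Ps = Pb + 6 for each unit, where Pb is the price buyers pay.
Supply in terms of Pb becomes xs = -111 + 6.5(Pb + 6) = -72 + 6.5Pb. Setting this equal to demand: 282 - 3Pb = -72 + 6.5Pb, so Pb = 708/19.
Sellers receive Ps = 708/19 + 6 = 822/19; x' = 282 − 3·(708/19) = 3234/19.
Buyers' price falls by P* − Pb = 786/19 − 708/19 = 78/19; sellers' price rises by Ps − P* = 822/19 − 786/19 = 36/19.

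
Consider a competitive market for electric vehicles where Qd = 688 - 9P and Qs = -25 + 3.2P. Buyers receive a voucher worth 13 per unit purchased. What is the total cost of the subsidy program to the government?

Pre-subsidy: 688 - 9P = -25 + 3.2P gives P* = 3565/61, Q* = 9883/61.
With the rebate, buyers effectively pay Pb = Ps − 13, where Ps is the price sellers receive.
Demand in terms of Ps becomes Qd = 688 − 9(Ps − 13) = 805 - 9Ps. Setting this equal to supply: 805 - 9Ps = -25 + 3.2Ps, so Ps = 4150/61.
Buyers pay Pb = 4150/61 − 13 = 3357/61; Q' = -25 + 3.2·(4150/61) = 11755/61.
Government outlay = subsidy × quantity = 13 × 11755/61 = 152815/61.

Government cost = 152815/61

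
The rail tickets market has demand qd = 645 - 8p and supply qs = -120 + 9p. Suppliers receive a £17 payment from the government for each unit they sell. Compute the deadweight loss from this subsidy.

Deadweight loss = £612

Pre-subsidy: 645 - 8p = -120 + 9p gives p* = 45, q* = 285.
With the subsidy, sellers receive ps = pb + 17 for each unit, where pb is the price buyers pay.
Supply in terms of pb becomes qs = -120 + 9(pb + 17) = 33 + 9pb. Setting this equal to demand: 645 - 8pb = 33 + 9pb, so pb = 36.
Sellers receive ps = 36 + 17 = 53; q' = 645 − 8·36 = 357.
The subsidy expands output by 357 − 285 = 72 past the efficient level; on those units the gap between marginal cost and willingness to pay runs from 0 up to 17.
DWL = ½ × 17 × 72 = 612.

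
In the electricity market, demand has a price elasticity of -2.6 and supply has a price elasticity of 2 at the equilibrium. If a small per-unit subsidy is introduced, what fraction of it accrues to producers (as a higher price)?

Producer share = 13/23

For a small subsidy around the equilibrium, the benefit split depends on the relative slopes, which at a point are proportional to the elasticities.
Buyer share = εs/(εs + |εd|) = 2/(2 + 2.6) = 10/23; seller share = |εd|/(εs + |εd|) = 13/23.
So producers capture 13/23 of the subsidy.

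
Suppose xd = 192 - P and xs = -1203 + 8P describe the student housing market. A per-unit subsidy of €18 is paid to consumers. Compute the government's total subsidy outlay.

Pre-subsidy: 192 - P = -1203 + 8P gives P* = 155, x* = 37.
With the rebate, buyers effectively pay Pb = Ps − 18, where Ps is the price sellers receive.
Demand in terms of Ps becomes xd = 192 − 1(Ps − 18) = 210 - Ps. Setting this equal to supply: 210 - Ps = -1203 + 8Ps, so Ps = 157.
Buyers pay Pb = 157 − 18 = 139; x' = -1203 + 8·157 = 53.
Government outlay = subsidy × quantity = 18 × 53 = 954.

Government cost = €954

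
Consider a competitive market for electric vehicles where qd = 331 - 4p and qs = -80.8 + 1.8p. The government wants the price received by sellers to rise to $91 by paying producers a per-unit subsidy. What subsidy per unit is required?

At a seller price of 91, quantity supplied is -80.8 + 1.8·91 = 83.
Buyers absorb 83 only when they pay pb with 331 − 4·pb = 83, i.e. pb = 62.
s = ps − pb = 91 − 62 = 29.

Required subsidy s = $29 per unit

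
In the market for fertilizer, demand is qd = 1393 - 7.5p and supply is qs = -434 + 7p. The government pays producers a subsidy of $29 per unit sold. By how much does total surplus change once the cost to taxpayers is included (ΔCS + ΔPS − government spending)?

Net change in total surplus = -$1522.5

Pre-subsidy: 1393 - 7.5p = -434 + 7p gives p* = 126, q* = 448.
With the subsidy, sellers receive ps = pb + 29 for each unit, where pb is the price buyers pay.
Supply in terms of pb becomes qs = -434 + 7(pb + 29) = -231 + 7pb. Setting this equal to demand: 1393 - 7.5pb = -231 + 7pb, so pb = 112.
Sellers receive ps = 112 + 29 = 141; q' = 1393 − 7.5·112 = 553.
ΔCS = ½(448 + 553)(126 − 112) = 7007; ΔPS = ½(448 + 553)(141 − 126) = 7507.5.
Government spending = 29 × 553 = 16037.
Net change = 7007 + 7507.5 − 16037 = -1522.5. The loss equals the DWL triangle ½·29·105.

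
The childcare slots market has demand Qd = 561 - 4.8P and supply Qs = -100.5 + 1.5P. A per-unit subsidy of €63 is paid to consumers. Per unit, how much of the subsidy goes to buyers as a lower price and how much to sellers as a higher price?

Buyers gain €15 per unit; sellers gain €48 per unit

Pre-subsidy: 561 - 4.8P = -100.5 + 1.5P gives P* = 105, Q* = 57.
With the rebate, buyers effectively pay Pb = Ps − 63, where Ps is the price sellers receive.
Demand in terms of Ps becomes Qd = 561 − 4.8(Ps − 63) = 863.4 - 4.8Ps. Setting this equal to supply: 863.4 - 4.8Ps = -100.5 + 1.5Ps, so Ps = 153.
Buyers pay Pb = 153 − 63 = 90; Q' = -100.5 + 1.5·153 = 129.
Buyers' price falls by P* − Pb = 105 − 90 = 15; sellers' price rises by Ps − P* = 153 − 105 = 48.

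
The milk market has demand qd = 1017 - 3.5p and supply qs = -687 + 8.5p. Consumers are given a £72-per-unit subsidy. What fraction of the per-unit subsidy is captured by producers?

Producer share = 7/24

Pre-subsidy: 1017 - 3.5p = -687 + 8.5p gives p* = 142, q* = 520.
With the rebate, buyers effectively pay pb = ps − 72, where ps is the price sellers receive.
Demand in terms of ps becomes qd = 1017 − 3.5(ps − 72) = 1269 - 3.5ps. Setting this equal to supply: 1269 - 3.5ps = -687 + 8.5ps, so ps = 163.
Buyers pay pb = 163 − 72 = 91; q' = -687 + 8.5·163 = 698.5.
Buyers' price falls by p* − pb = 142 − 91 = 51; sellers' price rises by ps − p* = 163 − 142 = 21.
So producers capture 21/72 = 7/24 of each unit of subsidy.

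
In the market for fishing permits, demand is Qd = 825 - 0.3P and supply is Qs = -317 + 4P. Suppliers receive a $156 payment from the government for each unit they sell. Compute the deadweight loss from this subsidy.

Deadweight loss = 146016/43

Pre-subsidy: 825 - 0.3P = -317 + 4P gives P* = 11420/43, Q* = 32049/43.
With the subsidy, sellers receive Ps = Pb + 156 for each unit, where Pb is the price buyers pay.
Supply in terms of Pb becomes Qs = -317 + 4(Pb + 156) = 307 + 4Pb. Setting this equal to demand: 825 - 0.3Pb = 307 + 4Pb, so Pb = 5180/43.
Sellers receive Ps = 5180/43 + 156 = 11888/43; Q' = 825 − 0.3·(5180/43) = 33921/43.
The subsidy expands output by 33921/43 − 32049/43 = 1872/43 past the efficient level; on those units the gap between marginal cost and willingness to pay runs from 0 up to 156.
DWL = ½ × 156 × 1872/43 = 146016/43.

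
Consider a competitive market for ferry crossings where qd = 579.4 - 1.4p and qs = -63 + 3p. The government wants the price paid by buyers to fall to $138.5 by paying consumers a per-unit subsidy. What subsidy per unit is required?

Required subsidy s = $11 per unit

At a buyer price of 138.5, quantity demanded is 579.4 − 1.4·138.5 = 385.5.
Sellers supply 385.5 only when they receive ps with -63 + 3·ps = 385.5, i.e. ps = 149.5.
s = ps − pb = 149.5 − 138.5 = 11.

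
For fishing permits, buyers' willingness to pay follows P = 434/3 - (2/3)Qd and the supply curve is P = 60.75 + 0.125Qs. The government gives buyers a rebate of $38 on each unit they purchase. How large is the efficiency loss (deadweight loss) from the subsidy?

Deadweight loss = $912

Pre-subsidy: 434/3 - (2/3)Q = 60.75 + 0.125Q gives Q* = 106 and P* = 74.
With the rebate, buyers effectively pay Pb = Ps − 38, where Ps is the price sellers receive.
On the curves, Pb = 434/3 - (2/3)Q and Ps = 60.75 + 0.125Q; the wedge Ps − Pb = 38 gives 60.75 + 0.125Q − (434/3 - (2/3)Q) = 38, so Q' = 154.
Then Pb = 434/3 − (2/3)·154 = 42 and Ps = 60.75 + 0.125·154 = 80.
The subsidy expands output by 154 − 106 = 48 past the efficient level; on those units the gap between marginal cost and willingness to pay runs from 0 up to 38.
DWL = ½ × 38 × 48 = 912.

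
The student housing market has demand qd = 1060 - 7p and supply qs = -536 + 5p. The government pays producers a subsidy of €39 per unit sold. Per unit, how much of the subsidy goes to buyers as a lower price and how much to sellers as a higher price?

Pre-subsidy: 1060 - 7p = -536 + 5p gives p* = 133, q* = 129.
With the subsidy, sellers receive ps = pb + 39 for each unit, where pb is the price buyers pay.
Supply in terms of pb becomes qs = -536 + 5(pb + 39) = -341 + 5pb. Setting this equal to demand: 1060 - 7pb = -341 + 5pb, so pb = 116.75.
Sellers receive ps = 116.75 + 39 = 155.75; q' = 1060 − 7·116.75 = 242.75.
Buyers' price falls by p* − pb = 133 − 116.75 = 16.25; sellers' price rises by ps − p* = 155.75 − 133 = 22.75.

Buyers gain €16.25 per unit; sellers gain €22.75 per unit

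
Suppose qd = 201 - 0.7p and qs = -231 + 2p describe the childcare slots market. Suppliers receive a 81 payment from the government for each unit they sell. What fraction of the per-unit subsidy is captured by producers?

Producer share = 7/27

Pre-subsidy: 201 - 0.7p = -231 + 2p gives p* = 160, q* = 89.
With the subsidy, sellers receive ps = pb + 81 for each unit, where pb is the price buyers pay.
Supply in terms of pb becomes qs = -231 + 2(pb + 81) = -69 + 2pb. Setting this equal to demand: 201 - 0.7pb = -69 + 2pb, so pb = 100.
Sellers receive ps = 100 + 81 = 181; q' = 201 − 0.7·100 = 131.
Buyers' price falls by p* − pb = 160 − 100 = 60; sellers' price rises by ps − p* = 181 − 160 = 21.
So producers capture 21/81 = 7/27 of each unit of subsidy.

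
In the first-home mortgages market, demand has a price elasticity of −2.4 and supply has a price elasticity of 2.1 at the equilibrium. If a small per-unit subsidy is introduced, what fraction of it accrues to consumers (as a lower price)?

For a small subsidy around the equilibrium, the benefit split depends on the relative slopes, which at a point are proportional to the elasticities.
Buyer share = εs/(εs + |εd|) = 2.1/(2.1 + 2.4) = 7/15; seller share = |εd|/(εs + |εd|) = 8/15.

Consumer share = 7/15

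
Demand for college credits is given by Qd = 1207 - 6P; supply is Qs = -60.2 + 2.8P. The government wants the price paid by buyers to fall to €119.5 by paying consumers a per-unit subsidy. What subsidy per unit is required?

Required subsidy s = €77 per unit

At a buyer price of 119.5, quantity demanded is 1207 − 6·119.5 = 490.
Sellers supply 490 only when they receive Ps with -60.2 + 2.8·Ps = 490, i.e. Ps = 196.5.
s = Ps − Pb = 196.5 − 119.5 = 77.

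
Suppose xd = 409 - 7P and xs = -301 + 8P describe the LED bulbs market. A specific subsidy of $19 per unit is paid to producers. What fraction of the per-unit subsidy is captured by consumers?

Consumer share = 8/15

Pre-subsidy: 409 - 7P = -301 + 8P gives P* = 142/3, x* = 233/3.
With the subsidy, sellers receive Ps = Pb + 19 for each unit, where Pb is the price buyers pay.
Supply in terms of Pb becomes xs = -301 + 8(Pb + 19) = -149 + 8Pb. Setting this equal to demand: 409 - 7Pb = -149 + 8Pb, so Pb = 37.2.
Sellers receive Ps = 37.2 + 19 = 56.2; x' = 409 − 7·37.2 = 148.6.
Buyers' price falls by P* − Pb = 142/3 − 37.2 = 152/15; sellers' price rises by Ps − P* = 56.2 − 142/3 = 133/15.
So consumers capture (152/15)/19 = 8/15 of each unit of subsidy.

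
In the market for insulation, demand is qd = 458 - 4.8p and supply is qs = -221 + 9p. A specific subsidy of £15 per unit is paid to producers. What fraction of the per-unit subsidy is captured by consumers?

Consumer share = 15/23

Pre-subsidy: 458 - 4.8p = -221 + 9p gives p* = 3395/69, q* = 5102/23.
With the subsidy, sellers receive ps = pb + 15 for each unit, where pb is the price buyers pay.
Supply in terms of pb becomes qs = -221 + 9(pb + 15) = -86 + 9pb. Setting this equal to demand: 458 - 4.8pb = -86 + 9pb, so pb = 2720/69.
Sellers receive ps = 2720/69 + 15 = 3755/69; q' = 458 − 4.8·(2720/69) = 6182/23.
Buyers' price falls by p* − pb = 3395/69 − 2720/69 = 225/23; sellers' price rises by ps − p* = 3755/69 − 3395/69 = 120/23.
So consumers capture (225/23)/15 = 15/23 of each unit of subsidy.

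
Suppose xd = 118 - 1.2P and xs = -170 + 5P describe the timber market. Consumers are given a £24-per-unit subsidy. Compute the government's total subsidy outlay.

Government cost = 63600/31

Pre-subsidy: 118 - 1.2P = -170 + 5P gives P* = 1440/31, x* = 1930/31.
With the rebate, buyers effectively pay Pb = Ps − 24, where Ps is the price sellers receive.
Demand in terms of Ps becomes xd = 118 − 1.2(Ps − 24) = 146.8 - 1.2Ps. Setting this equal to supply: 146.8 - 1.2Ps = -170 + 5Ps, so Ps = 1584/31.
Buyers pay Pb = 1584/31 − 24 = 840/31; x' = -170 + 5·(1584/31) = 2650/31.
Government outlay = subsidy × quantity = 24 × 2650/31 = 63600/31.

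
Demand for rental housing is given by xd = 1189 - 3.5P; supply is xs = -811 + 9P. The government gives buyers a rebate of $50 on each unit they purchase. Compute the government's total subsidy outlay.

Pre-subsidy: 1189 - 3.5P = -811 + 9P gives P* = 160, x* = 629.
With the rebate, buyers effectively pay Pb = Ps − 50, where Ps is the price sellers receive.
Demand in terms of Ps becomes xd = 1189 − 3.5(Ps − 50) = 1364 - 3.5Ps. Setting this equal to supply: 1364 - 3.5Ps = -811 + 9Ps, so Ps = 174.
Buyers pay Pb = 174 − 50 = 124; x' = -811 + 9·174 = 755.
Government outlay = subsidy × quantity = 50 × 755 = 37750.

Government cost = $37750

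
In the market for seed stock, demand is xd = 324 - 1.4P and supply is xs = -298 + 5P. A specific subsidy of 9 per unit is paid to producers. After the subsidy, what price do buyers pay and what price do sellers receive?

Pre-subsidy: 324 - 1.4P = -298 + 5P gives P* = 97.1875, x* = 187.9375.
With the subsidy, sellers receive Ps = Pb + 9 for each unit, where Pb is the price buyers pay.
Supply in terms of Pb becomes xs = -298 + 5(Pb + 9) = -253 + 5Pb. Setting this equal to demand: 324 - 1.4Pb = -253 + 5Pb, so Pb = 90.15625.
Sellers receive Ps = 90.15625 + 9 = 99.15625; x' = 324 − 1.4·90.15625 = 197.78125.

Buyers pay 90.15625; sellers receive 99.15625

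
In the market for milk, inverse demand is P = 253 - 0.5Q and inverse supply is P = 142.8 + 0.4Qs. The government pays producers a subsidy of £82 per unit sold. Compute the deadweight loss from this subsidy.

Pre-subsidy: 253 - 0.5Q = 142.8 + 0.4Q gives Q* = 1102/9 and P* = 1726/9.
With the subsidy, sellers receive Ps = Pb + 82 for each unit, where Pb is the price buyers pay.
On the curves, Pb = 253 - 0.5Q and Ps = 142.8 + 0.4Q; the wedge Ps − Pb = 82 gives 142.8 + 0.4Q − (253 - 0.5Q) = 82, so Q' = 1922/9.
Then Pb = 253 − 0.5·(1922/9) = 1316/9 and Ps = 142.8 + 0.4·(1922/9) = 2054/9.
The subsidy expands output by 1922/9 − 1102/9 = 820/9 past the efficient level; on those units the gap between marginal cost and willingness to pay runs from 0 up to 82.
DWL = ½ × 82 × 820/9 = 33620/9.

Deadweight loss = 33620/9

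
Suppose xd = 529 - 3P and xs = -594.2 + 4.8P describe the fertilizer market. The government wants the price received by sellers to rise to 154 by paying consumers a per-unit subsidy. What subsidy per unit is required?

Required subsidy s = 26 per unit

At a seller price of 154, quantity supplied is -594.2 + 4.8·154 = 145.
Buyers absorb 145 only when they pay Pb with 529 − 3·Pb = 145, i.e. Pb = 128.
s = Ps − Pb = 154 − 128 = 26.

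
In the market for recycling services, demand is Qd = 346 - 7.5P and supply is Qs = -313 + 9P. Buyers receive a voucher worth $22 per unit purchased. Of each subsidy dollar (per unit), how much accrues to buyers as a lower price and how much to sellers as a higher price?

Pre-subsidy: 346 - 7.5P = -313 + 9P gives P* = 1318/33, Q* = 511/11.
With the rebate, buyers effectively pay Pb = Ps − 22, where Ps is the price sellers receive.
Demand in terms of Ps becomes Qd = 346 − 7.5(Ps − 22) = 511 - 7.5Ps. Setting this equal to supply: 511 - 7.5Ps = -313 + 9Ps, so Ps = 1648/33.
Buyers pay Pb = 1648/33 − 22 = 922/33; Q' = -313 + 9·(1648/33) = 1501/11.
Buyers' price falls by P* − Pb = 1318/33 − 922/33 = 12; sellers' price rises by Ps − P* = 1648/33 − 1318/33 = 10.

Buyers gain $12 per unit; sellers gain $10 per unit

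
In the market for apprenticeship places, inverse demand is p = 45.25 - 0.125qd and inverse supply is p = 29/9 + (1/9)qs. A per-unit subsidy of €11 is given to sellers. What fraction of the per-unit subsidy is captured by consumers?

Consumer share = 9/17

Pre-subsidy: 45.25 - 0.125q = 29/9 + (1/9)q gives q* = 178 and p* = 23.
With the subsidy, sellers receive ps = pb + 11 for each unit, where pb is the price buyers pay.
On the curves, pb = 45.25 - 0.125q and ps = 29/9 + (1/9)q; the wedge ps − pb = 11 gives 29/9 + (1/9)q − (45.25 - 0.125q) = 11, so q' = 3818/17.
Then pb = 45.25 − 0.125·(3818/17) = 292/17 and ps = 29/9 + (1/9)·(3818/17) = 479/17.
Buyers' price falls by p* − pb = 23 − 292/17 = 99/17; sellers' price rises by ps − p* = 479/17 − 23 = 88/17.
So consumers capture (99/17)/11 = 9/17 of each unit of subsidy.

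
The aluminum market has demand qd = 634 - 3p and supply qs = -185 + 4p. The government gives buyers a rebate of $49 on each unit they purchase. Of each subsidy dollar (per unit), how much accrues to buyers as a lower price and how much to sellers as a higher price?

Pre-subsidy: 634 - 3p = -185 + 4p gives p* = 117, q* = 283.
With the rebate, buyers effectively pay pb = ps − 49, where ps is the price sellers receive.
Demand in terms of ps becomes qd = 634 − 3(ps − 49) = 781 - 3ps. Setting this equal to supply: 781 - 3ps = -185 + 4ps, so ps = 138.
Buyers pay pb = 138 − 49 = 89; q' = -185 + 4·138 = 367.
Buyers' price falls by p* − pb = 117 − 89 = 28; sellers' price rises by ps − p* = 138 − 117 = 21.

Buyers gain $28 per unit; sellers gain $21 per unit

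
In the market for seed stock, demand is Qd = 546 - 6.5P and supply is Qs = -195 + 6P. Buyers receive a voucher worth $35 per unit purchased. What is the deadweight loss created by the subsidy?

Pre-subsidy: 546 - 6.5P = -195 + 6P gives P* = 59.28, Q* = 160.68.
With the rebate, buyers effectively pay Pb = Ps − 35, where Ps is the price sellers receive.
Demand in terms of Ps becomes Qd = 546 − 6.5(Ps − 35) = 773.5 - 6.5Ps. Setting this equal to supply: 773.5 - 6.5Ps = -195 + 6Ps, so Ps = 77.48.
Buyers pay Pb = 77.48 − 35 = 42.48; Q' = -195 + 6·77.48 = 269.88.
The subsidy expands output by 269.88 − 160.68 = 109.2 past the efficient level; on those units the gap between marginal cost and willingness to pay runs from 0 up to 35.
DWL = ½ × 35 × 109.2 = 1911.

Deadweight loss = $1911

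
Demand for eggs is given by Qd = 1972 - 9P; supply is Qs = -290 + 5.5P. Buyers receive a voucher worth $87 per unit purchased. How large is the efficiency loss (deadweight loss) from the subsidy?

Deadweight loss = $12919.5

Pre-subsidy: 1972 - 9P = -290 + 5.5P gives P* = 156, Q* = 568.
With the rebate, buyers effectively pay Pb = Ps − 87, where Ps is the price sellers receive.
Demand in terms of Ps becomes Qd = 1972 − 9(Ps − 87) = 2755 - 9Ps. Setting this equal to supply: 2755 - 9Ps = -290 + 5.5Ps, so Ps = 210.
Buyers pay Pb = 210 − 87 = 123; Q' = -290 + 5.5·210 = 865.
The subsidy expands output by 865 − 568 = 297 past the efficient level; on those units the gap between marginal cost and willingness to pay runs from 0 up to 87.
DWL = ½ × 87 × 297 = 12919.5.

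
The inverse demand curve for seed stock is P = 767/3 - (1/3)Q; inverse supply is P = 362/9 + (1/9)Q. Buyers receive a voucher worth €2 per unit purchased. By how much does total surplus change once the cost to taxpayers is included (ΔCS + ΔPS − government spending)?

Net change in total surplus = -€4.5

Pre-subsidy: 767/3 - (1/3)Q = 362/9 + (1/9)Q gives Q* = 484.75 and P* = 1129/12.
With the rebate, buyers effectively pay Pb = Ps − 2, where Ps is the price sellers receive.
On the curves, Pb = 767/3 - (1/3)Q and Ps = 362/9 + (1/9)Q; the wedge Ps − Pb = 2 gives 362/9 + (1/9)Q − (767/3 - (1/3)Q) = 2, so Q' = 489.25.
Then Pb = 767/3 − (1/3)·489.25 = 1111/12 and Ps = 362/9 + (1/9)·489.25 = 1135/12.
ΔCS = ½(484.75 + 489.25)(1129/12 − 1111/12) = 730.5; ΔPS = ½(484.75 + 489.25)(1135/12 − 1129/12) = 243.5.
Government spending = 2 × 489.25 = 978.5.
Net change = 730.5 + 243.5 − 978.5 = -4.5. The loss equals the DWL triangle ½·2·4.5.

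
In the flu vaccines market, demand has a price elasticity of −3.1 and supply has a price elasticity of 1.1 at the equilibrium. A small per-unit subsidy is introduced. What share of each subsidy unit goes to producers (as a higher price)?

For a small subsidy around the equilibrium, the benefit split depends on the relative slopes, which at a point are proportional to the elasticities.
Buyer share = εs/(εs + |εd|) = 1.1/(1.1 + 3.1) = 11/42; seller share = |εd|/(εs + |εd|) = 31/42.
So producers capture 31/42 of the subsidy.

Producer share = 31/42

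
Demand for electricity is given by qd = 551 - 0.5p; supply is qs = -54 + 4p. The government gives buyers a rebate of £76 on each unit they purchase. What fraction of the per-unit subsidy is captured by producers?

Pre-subsidy: 551 - 0.5p = -54 + 4p gives p* = 1210/9, q* = 4354/9.
With the rebate, buyers effectively pay pb = ps − 76, where ps is the price sellers receive.
Demand in terms of ps becomes qd = 551 − 0.5(ps − 76) = 589 - 0.5ps. Setting this equal to supply: 589 - 0.5ps = -54 + 4ps, so ps = 1286/9.
Buyers pay pb = 1286/9 − 76 = 602/9; q' = -54 + 4·(1286/9) = 4658/9.
Buyers' price falls by p* − pb = 1210/9 − 602/9 = 608/9; sellers' price rises by ps − p* = 1286/9 − 1210/9 = 76/9.
So producers capture (76/9)/76 = 1/9 of each unit of subsidy.

Producer share = 1/9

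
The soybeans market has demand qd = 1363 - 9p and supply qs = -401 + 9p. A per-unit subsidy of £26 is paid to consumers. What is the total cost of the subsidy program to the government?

Pre-subsidy: 1363 - 9p = -401 + 9p gives p* = 98, q* = 481.
With the rebate, buyers effectively pay pb = ps − 26, where ps is the price sellers receive.
Demand in terms of ps becomes qd = 1363 − 9(ps − 26) = 1597 - 9ps. Setting this equal to supply: 1597 - 9ps = -401 + 9ps, so ps = 111.
Buyers pay pb = 111 − 26 = 85; q' = -401 + 9·111 = 598.
Government outlay = subsidy × quantity = 26 × 598 = 15548.

Government cost = £15548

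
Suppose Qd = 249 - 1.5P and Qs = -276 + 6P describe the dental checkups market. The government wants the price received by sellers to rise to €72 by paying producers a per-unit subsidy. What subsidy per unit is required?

Required subsidy s = €10 per unit

At a seller price of 72, quantity supplied is -276 + 6·72 = 156.
Buyers absorb 156 only when they pay Pb with 249 − 1.5·Pb = 156, i.e. Pb = 62.
s = Ps − Pb = 72 − 62 = 10.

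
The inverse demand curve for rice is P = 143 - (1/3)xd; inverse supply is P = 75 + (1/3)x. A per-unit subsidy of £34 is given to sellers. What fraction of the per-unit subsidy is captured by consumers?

Pre-subsidy: 143 - (1/3)x = 75 + (1/3)x gives x* = 102 and P* = 109.
With the subsidy, sellers receive Ps = Pb + 34 for each unit, where Pb is the price buyers pay.
On the curves, Pb = 143 - (1/3)x and Ps = 75 + (1/3)x; the wedge Ps − Pb = 34 gives 75 + (1/3)x − (143 - (1/3)x) = 34, so x' = 153.
Then Pb = 143 − (1/3)·153 = 92 and Ps = 75 + (1/3)·153 = 126.
Buyers' price falls by P* − Pb = 109 − 92 = 17; sellers' price rises by Ps − P* = 126 − 109 = 17.
So consumers capture 17/34 = 0.5 of each unit of subsidy.

Consumer share = 0.5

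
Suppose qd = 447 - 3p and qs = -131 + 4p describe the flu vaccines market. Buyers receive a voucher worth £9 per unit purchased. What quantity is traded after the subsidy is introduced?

q' = 1503/7

Pre-subsidy: 447 - 3p = -131 + 4p gives p* = 578/7, q* = 1395/7.
With the rebate, buyers effectively pay pb = ps − 9, where ps is the price sellers receive.
Demand in terms of ps becomes qd = 447 − 3(ps − 9) = 474 - 3ps. Setting this equal to supply: 474 - 3ps = -131 + 4ps, so ps = 605/7.
Buyers pay pb = 605/7 − 9 = 542/7; q' = -131 + 4·(605/7) = 1503/7.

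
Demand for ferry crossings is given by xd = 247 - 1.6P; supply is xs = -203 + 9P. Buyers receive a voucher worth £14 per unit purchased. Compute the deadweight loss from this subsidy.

Pre-subsidy: 247 - 1.6P = -203 + 9P gives P* = 2250/53, x* = 9491/53.
With the rebate, buyers effectively pay Pb = Ps − 14, where Ps is the price sellers receive.
Demand in terms of Ps becomes xd = 247 − 1.6(Ps − 14) = 269.4 - 1.6Ps. Setting this equal to supply: 269.4 - 1.6Ps = -203 + 9Ps, so Ps = 2362/53.
Buyers pay Pb = 2362/53 − 14 = 1620/53; x' = -203 + 9·(2362/53) = 10499/53.
The subsidy expands output by 10499/53 − 9491/53 = 1008/53 past the efficient level; on those units the gap between marginal cost and willingness to pay runs from 0 up to 14.
DWL = ½ × 14 × 1008/53 = 7056/53.

Deadweight loss = 7056/53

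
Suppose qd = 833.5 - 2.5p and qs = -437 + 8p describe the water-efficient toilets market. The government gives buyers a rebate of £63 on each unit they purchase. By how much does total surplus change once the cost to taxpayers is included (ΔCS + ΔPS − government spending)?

Net change in total surplus = -£3780

Pre-subsidy: 833.5 - 2.5p = -437 + 8p gives p* = 121, q* = 531.
With the rebate, buyers effectively pay pb = ps − 63, where ps is the price sellers receive.
Demand in terms of ps becomes qd = 833.5 − 2.5(ps − 63) = 991 - 2.5ps. Setting this equal to supply: 991 - 2.5ps = -437 + 8ps, so ps = 136.
Buyers pay pb = 136 − 63 = 73; q' = -437 + 8·136 = 651.
ΔCS = ½(531 + 651)(121 − 73) = 28368; ΔPS = ½(531 + 651)(136 − 121) = 8865.
Government spending = 63 × 651 = 41013.
Net change = 28368 + 8865 − 41013 = -3780. The loss equals the DWL triangle ½·63·120.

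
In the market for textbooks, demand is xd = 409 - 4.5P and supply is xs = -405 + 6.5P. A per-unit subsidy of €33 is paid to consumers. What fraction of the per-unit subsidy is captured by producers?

Producer share = 9/22

Pre-subsidy: 409 - 4.5P = -405 + 6.5P gives P* = 74, x* = 76.
With the rebate, buyers effectively pay Pb = Ps − 33, where Ps is the price sellers receive.
Demand in terms of Ps becomes xd = 409 − 4.5(Ps − 33) = 557.5 - 4.5Ps. Setting this equal to supply: 557.5 - 4.5Ps = -405 + 6.5Ps, so Ps = 87.5.
Buyers pay Pb = 87.5 − 33 = 54.5; x' = -405 + 6.5·87.5 = 163.75.
Buyers' price falls by P* − Pb = 74 − 54.5 = 19.5; sellers' price rises by Ps − P* = 87.5 − 74 = 13.5.
So producers capture 13.5/33 = 9/22 of each unit of subsidy.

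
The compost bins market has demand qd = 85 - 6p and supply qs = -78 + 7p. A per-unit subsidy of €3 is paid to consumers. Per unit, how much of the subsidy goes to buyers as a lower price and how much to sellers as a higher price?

Pre-subsidy: 85 - 6p = -78 + 7p gives p* = 163/13, q* = 127/13.
With the rebate, buyers effectively pay pb = ps − 3, where ps is the price sellers receive.
Demand in terms of ps becomes qd = 85 − 6(ps − 3) = 103 - 6ps. Setting this equal to supply: 103 - 6ps = -78 + 7ps, so ps = 181/13.
Buyers pay pb = 181/13 − 3 = 142/13; q' = -78 + 7·(181/13) = 253/13.
Buyers' price falls by p* − pb = 163/13 − 142/13 = 21/13; sellers' price rises by ps − p* = 181/13 − 163/13 = 18/13.

Buyers gain 21/13 per unit; sellers gain 18/13 per unit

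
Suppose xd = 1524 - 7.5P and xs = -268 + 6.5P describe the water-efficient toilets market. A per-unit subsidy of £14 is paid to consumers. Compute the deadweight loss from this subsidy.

Deadweight loss = £341.25

Pre-subsidy: 1524 - 7.5P = -268 + 6.5P gives P* = 128, x* = 564.
With the rebate, buyers effectively pay Pb = Ps − 14, where Ps is the price sellers receive.
Demand in terms of Ps becomes xd = 1524 − 7.5(Ps − 14) = 1629 - 7.5Ps. Setting this equal to supply: 1629 - 7.5Ps = -268 + 6.5Ps, so Ps = 135.5.
Buyers pay Pb = 135.5 − 14 = 121.5; x' = -268 + 6.5·135.5 = 612.75.
The subsidy expands output by 612.75 − 564 = 48.75 past the efficient level; on those units the gap between marginal cost and willingness to pay runs from 0 up to 14.
DWL = ½ × 14 × 48.75 = 341.25.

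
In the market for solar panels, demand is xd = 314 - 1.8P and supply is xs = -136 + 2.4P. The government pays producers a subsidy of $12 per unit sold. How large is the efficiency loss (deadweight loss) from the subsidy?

Deadweight loss = 2592/35

Pre-subsidy: 314 - 1.8P = -136 + 2.4P gives P* = 750/7, x* = 848/7.
With the subsidy, sellers receive Ps = Pb + 12 for each unit, where Pb is the price buyers pay.
Supply in terms of Pb becomes xs = -136 + 2.4(Pb + 12) = -107.2 + 2.4Pb. Setting this equal to demand: 314 - 1.8Pb = -107.2 + 2.4Pb, so Pb = 702/7.
Sellers receive Ps = 702/7 + 12 = 786/7; x' = 314 − 1.8·(702/7) = 4672/35.
The subsidy expands output by 4672/35 − 848/7 = 432/35 past the efficient level; on those units the gap between marginal cost and willingness to pay runs from 0 up to 12.
DWL = ½ × 12 × 432/35 = 2592/35.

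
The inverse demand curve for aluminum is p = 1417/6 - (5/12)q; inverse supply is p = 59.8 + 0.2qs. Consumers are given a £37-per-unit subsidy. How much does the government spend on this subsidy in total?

Government cost = £12802

Pre-subsidy: 1417/6 - (5/12)q = 59.8 + 0.2q gives q* = 286 and p* = 117.
With the rebate, buyers effectively pay pb = ps − 37, where ps is the price sellers receive.
On the curves, pb = 1417/6 - (5/12)q and ps = 59.8 + 0.2q; the wedge ps − pb = 37 gives 59.8 + 0.2q − (1417/6 - (5/12)q) = 37, so q' = 346.
Then pb = 1417/6 − (5/12)·346 = 92 and ps = 59.8 + 0.2·346 = 129.
Government outlay = subsidy × quantity = 37 × 346 = 12802.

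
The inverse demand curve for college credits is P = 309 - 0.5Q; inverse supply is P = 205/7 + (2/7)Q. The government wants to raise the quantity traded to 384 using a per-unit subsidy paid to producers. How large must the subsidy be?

At Q = 384, from the demand curve buyers pay Pb = 309 − 0.5·384 = 117; from the supply curve sellers need Ps = 205/7 + (2/7)·384 = 139.
The subsidy must fill the gap: s = Ps − Pb = 139 − 117 = 22.

Required subsidy s = 22 per unit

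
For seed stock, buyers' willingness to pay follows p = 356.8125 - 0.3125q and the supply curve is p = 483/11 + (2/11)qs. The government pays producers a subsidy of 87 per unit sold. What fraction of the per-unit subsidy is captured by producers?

Producer share = 32/87

Pre-subsidy: 356.8125 - 0.3125q = 483/11 + (2/11)q gives q* = 633 and p* = 159.
With the subsidy, sellers receive ps = pb + 87 for each unit, where pb is the price buyers pay.
On the curves, pb = 356.8125 - 0.3125q and ps = 483/11 + (2/11)q; the wedge ps − pb = 87 gives 483/11 + (2/11)q − (356.8125 - 0.3125q) = 87, so q' = 809.
Then pb = 356.8125 − 0.3125·809 = 104 and ps = 483/11 + (2/11)·809 = 191.
Buyers' price falls by p* − pb = 159 − 104 = 55; sellers' price rises by ps − p* = 191 − 159 = 32.
So producers capture 32/87 = 32/87 of each unit of subsidy.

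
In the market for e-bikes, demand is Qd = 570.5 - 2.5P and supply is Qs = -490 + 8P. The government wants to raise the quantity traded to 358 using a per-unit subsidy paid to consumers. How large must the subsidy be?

Required subsidy s = 21 per unit

At Q = 358, invert demand for the buyer price: Pb = (570.5 − 358)/2.5 = 85; invert supply for the seller price: Ps = (358 − (-490))/8 = 106.
The subsidy must fill the gap: s = Ps − Pb = 106 − 85 = 21.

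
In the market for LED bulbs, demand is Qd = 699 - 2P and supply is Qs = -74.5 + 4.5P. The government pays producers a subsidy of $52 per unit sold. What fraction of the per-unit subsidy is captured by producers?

Pre-subsidy: 699 - 2P = -74.5 + 4.5P gives P* = 119, Q* = 461.
With the subsidy, sellers receive Ps = Pb + 52 for each unit, where Pb is the price buyers pay.
Supply in terms of Pb becomes Qs = -74.5 + 4.5(Pb + 52) = 159.5 + 4.5Pb. Setting this equal to demand: 699 - 2Pb = 159.5 + 4.5Pb, so Pb = 83.
Sellers receive Ps = 83 + 52 = 135; Q' = 699 − 2·83 = 533.
Buyers' price falls by P* − Pb = 119 − 83 = 36; sellers' price rises by Ps − P* = 135 − 119 = 16.
So producers capture 16/52 = 4/13 of each unit of subsidy.

Producer share = 4/13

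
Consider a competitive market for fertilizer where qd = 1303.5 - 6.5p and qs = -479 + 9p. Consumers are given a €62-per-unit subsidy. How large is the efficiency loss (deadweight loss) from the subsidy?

Pre-subsidy: 1303.5 - 6.5p = -479 + 9p gives p* = 115, q* = 556.
With the rebate, buyers effectively pay pb = ps − 62, where ps is the price sellers receive.
Demand in terms of ps becomes qd = 1303.5 − 6.5(ps − 62) = 1706.5 - 6.5ps. Setting this equal to supply: 1706.5 - 6.5ps = -479 + 9ps, so ps = 141.
Buyers pay pb = 141 − 62 = 79; q' = -479 + 9·141 = 790.
The subsidy expands output by 790 − 556 = 234 past the efficient level; on those units the gap between marginal cost and willingness to pay runs from 0 up to 62.
DWL = ½ × 62 × 234 = 7254.

Deadweight loss = €7254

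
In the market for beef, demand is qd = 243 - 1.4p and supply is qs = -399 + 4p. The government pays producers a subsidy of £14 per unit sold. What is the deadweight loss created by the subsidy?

Pre-subsidy: 243 - 1.4p = -399 + 4p gives p* = 1070/9, q* = 689/9.
With the subsidy, sellers receive ps = pb + 14 for each unit, where pb is the price buyers pay.
Supply in terms of pb becomes qs = -399 + 4(pb + 14) = -343 + 4pb. Setting this equal to demand: 243 - 1.4pb = -343 + 4pb, so pb = 2930/27.
Sellers receive ps = 2930/27 + 14 = 3308/27; q' = 243 − 1.4·(2930/27) = 2459/27.
The subsidy expands output by 2459/27 − 689/9 = 392/27 past the efficient level; on those units the gap between marginal cost and willingness to pay runs from 0 up to 14.
DWL = ½ × 14 × 392/27 = 2744/27.

Deadweight loss = 2744/27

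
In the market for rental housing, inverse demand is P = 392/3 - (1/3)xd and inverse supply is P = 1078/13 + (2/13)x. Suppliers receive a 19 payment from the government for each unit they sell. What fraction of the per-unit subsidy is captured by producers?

Pre-subsidy: 392/3 - (1/3)x = 1078/13 + (2/13)x gives x* = 98 and P* = 98.
With the subsidy, sellers receive Ps = Pb + 19 for each unit, where Pb is the price buyers pay.
On the curves, Pb = 392/3 - (1/3)x and Ps = 1078/13 + (2/13)x; the wedge Ps − Pb = 19 gives 1078/13 + (2/13)x − (392/3 - (1/3)x) = 19, so x' = 137.
Then Pb = 392/3 − (1/3)·137 = 85 and Ps = 1078/13 + (2/13)·137 = 104.
Buyers' price falls by P* − Pb = 98 − 85 = 13; sellers' price rises by Ps − P* = 104 − 98 = 6.
So producers capture 6/19 = 6/19 of each unit of subsidy.

Producer share = 6/19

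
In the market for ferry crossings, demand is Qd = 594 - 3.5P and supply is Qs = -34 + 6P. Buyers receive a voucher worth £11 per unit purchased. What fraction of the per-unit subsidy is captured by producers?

Producer share = 7/19

Pre-subsidy: 594 - 3.5P = -34 + 6P gives P* = 1256/19, Q* = 6890/19.
With the rebate, buyers effectively pay Pb = Ps − 11, where Ps is the price sellers receive.
Demand in terms of Ps becomes Qd = 594 − 3.5(Ps − 11) = 632.5 - 3.5Ps. Setting this equal to supply: 632.5 - 3.5Ps = -34 + 6Ps, so Ps = 1333/19.
Buyers pay Pb = 1333/19 − 11 = 1124/19; Q' = -34 + 6·(1333/19) = 7352/19.
Buyers' price falls by P* − Pb = 1256/19 − 1124/19 = 132/19; sellers' price rises by Ps − P* = 1333/19 − 1256/19 = 77/19.
So producers capture (77/19)/11 = 7/19 of each unit of subsidy.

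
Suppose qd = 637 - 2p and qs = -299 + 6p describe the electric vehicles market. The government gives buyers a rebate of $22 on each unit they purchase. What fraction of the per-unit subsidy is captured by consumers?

Consumer share = 0.75

Pre-subsidy: 637 - 2p = -299 + 6p gives p* = 117, q* = 403.
With the rebate, buyers effectively pay pb = ps − 22, where ps is the price sellers receive.
Demand in terms of ps becomes qd = 637 − 2(ps − 22) = 681 - 2ps. Setting this equal to supply: 681 - 2ps = -299 + 6ps, so ps = 122.5.
Buyers pay pb = 122.5 − 22 = 100.5; q' = -299 + 6·122.5 = 436.
Buyers' price falls by p* − pb = 117 − 100.5 = 16.5; sellers' price rises by ps − p* = 122.5 − 117 = 5.5.
So consumers capture 16.5/22 = 0.75 of each unit of subsidy.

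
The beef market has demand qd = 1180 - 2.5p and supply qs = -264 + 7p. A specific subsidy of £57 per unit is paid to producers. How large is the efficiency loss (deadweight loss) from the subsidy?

Deadweight loss = £2992.5

Pre-subsidy: 1180 - 2.5p = -264 + 7p gives p* = 152, q* = 800.
With the subsidy, sellers receive ps = pb + 57 for each unit, where pb is the price buyers pay.
Supply in terms of pb becomes qs = -264 + 7(pb + 57) = 135 + 7pb. Setting this equal to demand: 1180 - 2.5pb = 135 + 7pb, so pb = 110.
Sellers receive ps = 110 + 57 = 167; q' = 1180 − 2.5·110 = 905.
The subsidy expands output by 905 − 800 = 105 past the efficient level; on those units the gap between marginal cost and willingness to pay runs from 0 up to 57.
DWL = ½ × 57 × 105 = 2992.5.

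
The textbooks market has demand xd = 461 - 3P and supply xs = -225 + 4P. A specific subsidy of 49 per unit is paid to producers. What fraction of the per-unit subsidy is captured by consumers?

Pre-subsidy: 461 - 3P = -225 + 4P gives P* = 98, x* = 167.
With the subsidy, sellers receive Ps = Pb + 49 for each unit, where Pb is the price buyers pay.
Supply in terms of Pb becomes xs = -225 + 4(Pb + 49) = -29 + 4Pb. Setting this equal to demand: 461 - 3Pb = -29 + 4Pb, so Pb = 70.
Sellers receive Ps = 70 + 49 = 119; x' = 461 − 3·70 = 251.
Buyers' price falls by P* − Pb = 98 − 70 = 28; sellers' price rises by Ps − P* = 119 − 98 = 21.
So consumers capture 28/49 = 4/7 of each unit of subsidy.

Consumer share = 4/7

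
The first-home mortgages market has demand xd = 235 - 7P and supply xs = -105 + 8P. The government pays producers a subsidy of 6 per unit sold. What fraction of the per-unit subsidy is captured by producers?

Producer share = 7/15

Pre-subsidy: 235 - 7P = -105 + 8P gives P* = 68/3, x* = 229/3.
With the subsidy, sellers receive Ps = Pb + 6 for each unit, where Pb is the price buyers pay.
Supply in terms of Pb becomes xs = -105 + 8(Pb + 6) = -57 + 8Pb. Setting this equal to demand: 235 - 7Pb = -57 + 8Pb, so Pb = 292/15.
Sellers receive Ps = 292/15 + 6 = 382/15; x' = 235 − 7·(292/15) = 1481/15.
Buyers' price falls by P* − Pb = 68/3 − 292/15 = 3.2; sellers' price rises by Ps − P* = 382/15 − 68/3 = 2.8.
So producers capture 2.8/6 = 7/15 of each unit of subsidy.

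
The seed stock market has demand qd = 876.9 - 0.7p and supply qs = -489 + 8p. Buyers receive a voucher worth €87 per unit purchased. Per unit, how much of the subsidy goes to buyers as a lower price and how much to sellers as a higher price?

Pre-subsidy: 876.9 - 0.7p = -489 + 8p gives p* = 157, q* = 767.
With the rebate, buyers effectively pay pb = ps − 87, where ps is the price sellers receive.
Demand in terms of ps becomes qd = 876.9 − 0.7(ps − 87) = 937.8 - 0.7ps. Setting this equal to supply: 937.8 - 0.7ps = -489 + 8ps, so ps = 164.
Buyers pay pb = 164 − 87 = 77; q' = -489 + 8·164 = 823.
Buyers' price falls by p* − pb = 157 − 77 = 80; sellers' price rises by ps − p* = 164 − 157 = 7.

Buyers gain €80 per unit; sellers gain €7 per unit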